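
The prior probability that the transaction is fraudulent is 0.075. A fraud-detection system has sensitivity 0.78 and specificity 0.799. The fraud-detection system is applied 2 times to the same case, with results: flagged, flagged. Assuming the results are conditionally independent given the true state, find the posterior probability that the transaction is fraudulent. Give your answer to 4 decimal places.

Posterior P(H) ≈ 0.5498

With H the event that the transaction is fraudulent, the joint likelihood of the observed sequence is P(data|H) = 0.78·0.78 = 0.60840 and P(data|¬H) = 0.201·0.201 = 0.040401.
Bayes: P(H|data) = 0.075·0.60840 / (0.075·0.60840 + 0.925·0.040401) = 0.045630/0.083001 = 0.5498.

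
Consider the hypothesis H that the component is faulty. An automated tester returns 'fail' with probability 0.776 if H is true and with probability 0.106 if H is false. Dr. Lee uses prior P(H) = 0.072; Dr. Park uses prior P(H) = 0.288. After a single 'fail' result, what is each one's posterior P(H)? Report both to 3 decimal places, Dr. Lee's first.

The likelihood ratio for a 'fail' result is 0.776/0.106 = 7.3208.
Dr. Lee: prior odds 0.072/0.928 = 0.077586; posterior odds 0.56799; posterior probability 0.362.
Dr. Park: prior odds 0.288/0.712 = 0.40449; posterior odds 2.9612; posterior probability 0.748.

Dr. Lee: 0.362; Dr. Park: 0.748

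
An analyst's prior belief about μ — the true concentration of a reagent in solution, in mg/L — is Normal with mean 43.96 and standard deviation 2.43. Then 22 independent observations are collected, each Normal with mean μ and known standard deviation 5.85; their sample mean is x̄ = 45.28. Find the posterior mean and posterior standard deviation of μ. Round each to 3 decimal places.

Prior precision 1/τ₀² = 1/2.43² = 0.169351; data precision n/σ² = 22/5.85² = 0.642852.
Posterior precision = 0.169351 + 0.642852 = 0.812203, giving posterior SD = 1/√0.812203 = 1.110.
Posterior mean = (0.169351·43.96 + 0.642852·45.28) / 0.812203 = 45.005.

Posterior mean ≈ 45.005; posterior SD ≈ 1.110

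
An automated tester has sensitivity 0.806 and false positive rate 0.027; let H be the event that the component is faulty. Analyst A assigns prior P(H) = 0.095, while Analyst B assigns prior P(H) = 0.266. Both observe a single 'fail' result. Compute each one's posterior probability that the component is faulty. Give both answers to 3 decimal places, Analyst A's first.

P('+'|H) = 0.806, P('+'|¬H) = 0.027.
Analyst A: numerator 0.806·0.095 = 0.076570; evidence = 0.076570+0.027·0.905 = 0.10100; posterior = 0.758.
Analyst B: numerator 0.806·0.266 = 0.21440; evidence = 0.21440+0.027·0.734 = 0.23421; posterior = 0.915.

Analyst A: 0.758; Analyst B: 0.915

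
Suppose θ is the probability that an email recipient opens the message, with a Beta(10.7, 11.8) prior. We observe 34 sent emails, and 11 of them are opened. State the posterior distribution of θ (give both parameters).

Observing 11 successes and 23 failures updates Beta(10.7, 11.8) by adding the success and failure counts to the two shape parameters: α = 10.7+11 = 21.7, β = 11.8+23 = 34.8.

Posterior: Beta(21.7, 34.8)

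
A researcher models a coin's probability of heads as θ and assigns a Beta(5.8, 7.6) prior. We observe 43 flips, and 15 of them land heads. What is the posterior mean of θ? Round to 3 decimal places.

The binomial likelihood is conjugate to the Beta prior: with 15 successes and 28 failures, the posterior is Beta(5.8+15, 7.6+28) = Beta(20.8, 35.6).
E[θ | data] = 20.8/(20.8+35.6) = 0.369.

Posterior mean ≈ 0.369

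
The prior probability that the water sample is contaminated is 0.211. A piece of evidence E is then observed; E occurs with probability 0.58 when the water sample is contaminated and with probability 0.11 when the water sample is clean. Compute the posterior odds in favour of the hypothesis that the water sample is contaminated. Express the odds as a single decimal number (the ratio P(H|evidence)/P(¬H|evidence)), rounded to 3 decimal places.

Posterior odds ≈ 1.410

Prior odds = 0.211/(1−0.211) = 0.26743. In log-odds, ln(0.26743) = -1.3189.
Add log likelihood ratio: ln(5.2727) = 1.6625.
Posterior log-odds = 0.34364, so posterior odds = exp(0.34364) = 1.4101.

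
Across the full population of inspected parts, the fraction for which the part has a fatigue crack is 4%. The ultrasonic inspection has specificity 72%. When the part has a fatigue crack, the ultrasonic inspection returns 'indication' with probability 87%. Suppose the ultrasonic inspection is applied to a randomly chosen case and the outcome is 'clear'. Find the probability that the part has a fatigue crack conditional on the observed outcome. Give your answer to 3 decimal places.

P(H | E) ≈ 0.007

Write H for 'the part has a fatigue crack'. Prior odds H:¬H = 0.04/0.96 = 0.041667. For the 'clear' outcome, the likelihood ratio is 0.13/0.72 = 0.18056.
Posterior odds = 0.041667 × 0.18056 = 0.0075231, so P(H|E) = 0.0075231/(1+0.0075231) = 0.007.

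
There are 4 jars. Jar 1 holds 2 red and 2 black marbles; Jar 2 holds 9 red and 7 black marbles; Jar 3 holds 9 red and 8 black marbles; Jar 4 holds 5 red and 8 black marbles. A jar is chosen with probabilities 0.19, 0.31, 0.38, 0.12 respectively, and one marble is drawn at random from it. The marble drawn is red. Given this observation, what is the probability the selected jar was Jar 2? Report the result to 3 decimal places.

P(red|Jar 1) = 0.5; P(red|Jar 2) = 0.5625; P(red|Jar 3) = 0.5294; P(red|Jar 4) = 0.3846.
Prior × likelihood for each source: 0.19·0.5=0.09500, 0.31·0.5625=0.1744, 0.38·0.5294=0.2012, 0.12·0.3846=0.04615. Summing gives P(red) = 0.51671.
P(Jar 2 | red) = 0.1744 / 0.51671 = 0.337.

Posterior probability ≈ 0.337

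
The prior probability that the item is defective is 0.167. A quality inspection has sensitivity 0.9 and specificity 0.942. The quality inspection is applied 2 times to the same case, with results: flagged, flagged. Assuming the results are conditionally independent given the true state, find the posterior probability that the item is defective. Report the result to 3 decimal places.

With H the event that the item is defective, the joint likelihood of the observed sequence is P(data|H) = 0.9·0.9 = 0.81000 and P(data|¬H) = 0.058·0.058 = 0.0033640.
Bayes: P(H|data) = 0.167·0.81000 / (0.167·0.81000 + 0.833·0.0033640) = 0.13527/0.13807 = 0.9797.

Posterior P(H) ≈ 0.980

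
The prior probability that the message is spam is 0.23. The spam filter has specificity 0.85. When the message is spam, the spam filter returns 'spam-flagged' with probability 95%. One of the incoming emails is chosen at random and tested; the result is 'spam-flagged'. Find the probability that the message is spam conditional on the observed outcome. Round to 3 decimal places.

Write H for 'the message is spam'. Prior odds H:¬H = 0.23/0.77 = 0.29870. For the 'spam-flagged' outcome, the likelihood ratio is 0.95/0.15 = 6.3333.
Posterior odds = 0.29870 × 6.3333 = 1.8918, so P(H|E) = 1.8918/(1+1.8918) = 0.654.

P(H | E) ≈ 0.654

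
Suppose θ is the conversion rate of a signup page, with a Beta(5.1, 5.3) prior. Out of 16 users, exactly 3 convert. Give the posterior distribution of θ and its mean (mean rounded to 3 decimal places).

Posterior: Beta(8.1, 18.3); mean ≈ 0.307

Observing 3 successes and 13 failures updates Beta(5.1, 5.3) by adding the success and failure counts to the two shape parameters: α = 5.1+3 = 8.1, β = 5.3+13 = 18.3.
Posterior mean = α/(α+β) = 8.1/26.4 = 0.307.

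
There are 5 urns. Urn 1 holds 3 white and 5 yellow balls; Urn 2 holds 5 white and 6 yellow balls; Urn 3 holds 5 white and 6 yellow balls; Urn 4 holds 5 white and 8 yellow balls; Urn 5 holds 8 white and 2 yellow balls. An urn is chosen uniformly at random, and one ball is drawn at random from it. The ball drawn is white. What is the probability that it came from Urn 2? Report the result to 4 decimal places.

P(white|Urn 1) = 0.375; P(white|Urn 2) = 0.4545; P(white|Urn 3) = 0.4545; P(white|Urn 4) = 0.3846; P(white|Urn 5) = 0.8.
Prior × likelihood for each source: 0.2·0.375=0.07500, 0.2·0.4545=0.09091, 0.2·0.4545=0.09091, 0.2·0.3846=0.07692, 0.2·0.8=0.1600. Summing gives P(white) = 0.49374.
P(Urn 2 | white) = 0.09091 / 0.49374 = 0.1841.

Posterior probability ≈ 0.1841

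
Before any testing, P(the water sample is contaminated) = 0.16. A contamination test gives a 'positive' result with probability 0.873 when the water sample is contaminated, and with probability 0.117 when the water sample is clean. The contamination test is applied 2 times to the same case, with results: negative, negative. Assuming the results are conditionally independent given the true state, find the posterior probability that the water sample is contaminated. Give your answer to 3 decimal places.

Posterior P(H) ≈ 0.004

With H the event that the water sample is contaminated, the joint likelihood of the observed sequence is P(data|H) = 0.127·0.127 = 0.016129 and P(data|¬H) = 0.883·0.883 = 0.77969.
Bayes: P(H|data) = 0.16·0.016129 / (0.16·0.016129 + 0.84·0.77969) = 0.0025806/0.65752 = 0.0039.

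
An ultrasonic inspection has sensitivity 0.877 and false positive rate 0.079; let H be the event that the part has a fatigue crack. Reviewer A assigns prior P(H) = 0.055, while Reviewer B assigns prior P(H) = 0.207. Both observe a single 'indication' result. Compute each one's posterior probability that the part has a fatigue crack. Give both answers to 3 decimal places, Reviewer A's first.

P('+'|H) = 0.877, P('+'|¬H) = 0.079.
Reviewer A: numerator 0.877·0.055 = 0.048235; evidence = 0.048235+0.079·0.945 = 0.12289; posterior = 0.393.
Reviewer B: numerator 0.877·0.207 = 0.18154; evidence = 0.18154+0.079·0.793 = 0.24419; posterior = 0.743.

Reviewer A: 0.393; Reviewer B: 0.743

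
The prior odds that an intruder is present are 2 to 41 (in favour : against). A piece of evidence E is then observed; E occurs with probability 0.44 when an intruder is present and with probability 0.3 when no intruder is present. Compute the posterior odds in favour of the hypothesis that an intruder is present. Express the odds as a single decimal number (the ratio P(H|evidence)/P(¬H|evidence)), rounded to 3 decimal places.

Prior odds = 2/41 = 0.048780. In log-odds, ln(0.048780) = -3.0204.
Add log likelihood ratio: ln(1.4667) = 0.38299.
Posterior log-odds = -2.6374, so posterior odds = exp(-2.6374) = 0.071545.

Posterior odds ≈ 0.072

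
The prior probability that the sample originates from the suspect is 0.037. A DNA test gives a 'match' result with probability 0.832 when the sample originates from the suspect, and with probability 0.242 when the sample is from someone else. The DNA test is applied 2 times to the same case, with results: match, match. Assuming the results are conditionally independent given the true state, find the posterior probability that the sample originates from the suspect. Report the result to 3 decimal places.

Posterior P(H) ≈ 0.312

Let H be the event that the sample originates from the suspect; start with P(H) = 0.037. P('match'|H) = 0.832, P('match'|¬H) = 0.242.
Update on result 1 ('match'): P(H) ← 0.832·0.0370 / (0.832·0.0370 + 0.242·0.9630) = 0.030784/0.26383 = 0.1167.
Update on result 2 ('match'): P(H) ← 0.832·0.1167 / (0.832·0.1167 + 0.242·0.8833) = 0.097079/0.31084 = 0.3123.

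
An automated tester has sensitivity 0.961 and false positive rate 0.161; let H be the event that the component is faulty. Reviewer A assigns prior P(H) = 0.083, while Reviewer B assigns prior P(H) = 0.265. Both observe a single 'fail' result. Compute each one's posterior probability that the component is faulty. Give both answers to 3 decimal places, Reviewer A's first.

Reviewer A: 0.351; Reviewer B: 0.683

P('+'|H) = 0.961, P('+'|¬H) = 0.161.
Reviewer A: numerator 0.961·0.083 = 0.079763; evidence = 0.079763+0.161·0.917 = 0.22740; posterior = 0.351.
Reviewer B: numerator 0.961·0.265 = 0.25467; evidence = 0.25467+0.161·0.735 = 0.37300; posterior = 0.683.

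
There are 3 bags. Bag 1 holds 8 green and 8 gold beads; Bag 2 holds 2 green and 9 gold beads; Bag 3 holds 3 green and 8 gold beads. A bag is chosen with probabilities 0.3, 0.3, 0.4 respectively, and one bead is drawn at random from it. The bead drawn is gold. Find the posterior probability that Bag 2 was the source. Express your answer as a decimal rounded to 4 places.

Tabulate prior·likelihood by source: [1] prior 0.3, lik 0.5, product 0.1500; [2] prior 0.3, lik 0.8182, product 0.2455; [3] prior 0.4, lik 0.7273, product 0.2909.
Normalizing constant = 0.68636; the posterior for Bag 2 is its product over the sum, 0.2455/0.68636 = 0.3576.

Posterior probability ≈ 0.3576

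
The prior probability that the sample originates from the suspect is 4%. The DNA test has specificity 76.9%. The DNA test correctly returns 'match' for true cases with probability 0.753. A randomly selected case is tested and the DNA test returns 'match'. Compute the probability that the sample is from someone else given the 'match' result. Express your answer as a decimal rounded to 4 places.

Write H for 'the sample originates from the suspect'. Prior odds H:¬H = 0.04/0.96 = 0.041667. For the 'match' outcome, the likelihood ratio is 0.753/0.231 = 3.2597.
Posterior odds = 0.041667 × 3.2597 = 0.13582, so P(H|E) = 0.13582/(1+0.13582) = 0.1196. Then P(¬H|E) = 1 − 0.1196 = 0.8804.

P(¬H | E) ≈ 0.8804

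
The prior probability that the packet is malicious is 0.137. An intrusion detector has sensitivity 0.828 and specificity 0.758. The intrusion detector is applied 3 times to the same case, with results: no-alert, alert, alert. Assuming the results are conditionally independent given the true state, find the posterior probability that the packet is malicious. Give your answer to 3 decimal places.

Let H be the event that the packet is malicious; start with P(H) = 0.137. P('alert'|H) = 0.828, P('alert'|¬H) = 0.242.
Update on result 1 ('no-alert'): P(H) ← 0.172·0.1370 / (0.172·0.1370 + 0.758·0.8630) = 0.023564/0.67772 = 0.0348.
Update on result 2 ('alert'): P(H) ← 0.828·0.0348 / (0.828·0.0348 + 0.242·0.9652) = 0.028789/0.26237 = 0.1097.
Update on result 3 ('alert'): P(H) ← 0.828·0.1097 / (0.828·0.1097 + 0.242·0.8903) = 0.090853/0.30630 = 0.2966.

Posterior P(H) ≈ 0.297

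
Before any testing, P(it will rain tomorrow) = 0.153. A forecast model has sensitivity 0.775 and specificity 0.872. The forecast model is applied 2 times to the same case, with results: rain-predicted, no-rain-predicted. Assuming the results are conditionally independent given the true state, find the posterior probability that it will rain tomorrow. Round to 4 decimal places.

Let H be the event that it will rain tomorrow; start with P(H) = 0.153. P('rain-predicted'|H) = 0.775, P('rain-predicted'|¬H) = 0.128.
Update on result 1 ('rain-predicted'): P(H) ← 0.775·0.1530 / (0.775·0.1530 + 0.128·0.8470) = 0.11857/0.22699 = 0.5224.
Update on result 2 ('no-rain-predicted'): P(H) ← 0.225·0.5224 / (0.225·0.5224 + 0.872·0.4776) = 0.11753/0.53402 = 0.2201.

Posterior P(H) ≈ 0.2201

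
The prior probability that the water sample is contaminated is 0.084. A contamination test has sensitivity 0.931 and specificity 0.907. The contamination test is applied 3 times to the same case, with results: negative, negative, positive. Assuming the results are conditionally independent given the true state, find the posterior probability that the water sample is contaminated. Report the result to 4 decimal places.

Posterior P(H) ≈ 0.0053

Let H be the event that the water sample is contaminated; start with P(H) = 0.084. P('positive'|H) = 0.931, P('positive'|¬H) = 0.093.
Update on result 1 ('negative'): P(H) ← 0.069·0.0840 / (0.069·0.0840 + 0.907·0.9160) = 0.0057960/0.83661 = 0.0069.
Update on result 2 ('negative'): P(H) ← 0.069·0.0069 / (0.069·0.0069 + 0.907·0.9931) = 0.00047803/0.90119 = 0.0005.
Update on result 3 ('positive'): P(H) ← 0.931·0.0005 / (0.931·0.0005 + 0.093·0.9995) = 0.00049384/0.093445 = 0.0053.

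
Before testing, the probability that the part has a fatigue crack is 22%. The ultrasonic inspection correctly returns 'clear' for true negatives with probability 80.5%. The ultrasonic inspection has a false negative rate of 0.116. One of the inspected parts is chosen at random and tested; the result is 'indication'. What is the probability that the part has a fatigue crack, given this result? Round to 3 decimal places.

Let H be the event that the part has a fatigue crack. P(H) = 0.22, so P(¬H) = 0.78. With E the 'indication' result, P(E|H) = 0.884 and P(E|¬H) = 0.195.
P(E) = 0.884·0.22 + 0.195·0.78 = 0.19448 + 0.15210 = 0.34658.
By Bayes' theorem, P(H|E) = 0.19448 / 0.34658 = 0.561.

P(H | E) ≈ 0.561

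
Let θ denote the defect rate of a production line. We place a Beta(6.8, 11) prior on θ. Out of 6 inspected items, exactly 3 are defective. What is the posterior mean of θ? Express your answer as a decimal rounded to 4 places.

Posterior mean ≈ 0.4118

Observing 3 successes and 3 failures updates Beta(6.8, 11) by adding the success and failure counts to the two shape parameters: α = 6.8+3 = 9.8, β = 11+3 = 14.
Posterior mean = α/(α+β) = 9.8/23.8 = 0.4118.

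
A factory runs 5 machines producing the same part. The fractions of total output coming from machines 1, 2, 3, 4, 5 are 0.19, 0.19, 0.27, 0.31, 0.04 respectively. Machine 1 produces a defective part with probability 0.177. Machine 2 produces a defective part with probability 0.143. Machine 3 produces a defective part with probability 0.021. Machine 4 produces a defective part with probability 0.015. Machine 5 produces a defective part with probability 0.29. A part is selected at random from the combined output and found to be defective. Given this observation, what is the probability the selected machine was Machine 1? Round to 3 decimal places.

P(defective|M1) = 0.177; P(defective|M2) = 0.143; P(defective|M3) = 0.021; P(defective|M4) = 0.015; P(defective|M5) = 0.29.
Prior × likelihood for each source: 0.19·0.177=0.03363, 0.19·0.143=0.02717, 0.27·0.021=0.005670, 0.31·0.015=0.004650, 0.04·0.29=0.01160. Summing gives P(defective) = 0.082720.
P(Machine 1 | defective) = 0.03363 / 0.082720 = 0.407.

Posterior probability ≈ 0.407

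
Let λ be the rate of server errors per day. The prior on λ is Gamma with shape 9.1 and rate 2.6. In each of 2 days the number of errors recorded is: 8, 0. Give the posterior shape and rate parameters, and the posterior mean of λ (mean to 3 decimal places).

Posterior: Gamma(shape=17.1, rate=4.6); mean ≈ 3.717

The Poisson likelihood adds the total count to the shape and the number of exposure periods to the rate. Here ∑xᵢ = 8 and n = 2, so shape 9.1→17.1 and rate 2.6→4.6.
Posterior mean = shape/rate = 17.1/4.6 = 3.717.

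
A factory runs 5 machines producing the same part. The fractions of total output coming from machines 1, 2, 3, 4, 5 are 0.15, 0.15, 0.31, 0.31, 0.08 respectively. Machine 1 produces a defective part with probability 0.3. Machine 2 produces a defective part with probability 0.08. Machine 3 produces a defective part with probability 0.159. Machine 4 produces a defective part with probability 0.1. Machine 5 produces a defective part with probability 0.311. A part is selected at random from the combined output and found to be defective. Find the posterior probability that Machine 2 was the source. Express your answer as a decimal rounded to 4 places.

Posterior probability ≈ 0.0740

P(defective|M1) = 0.3; P(defective|M2) = 0.08; P(defective|M3) = 0.159; P(defective|M4) = 0.1; P(defective|M5) = 0.311.
Prior × likelihood for each source: 0.15·0.3=0.04500, 0.15·0.08=0.01200, 0.31·0.159=0.04929, 0.31·0.1=0.03100, 0.08·0.311=0.02488. Summing gives P(defective) = 0.16217.
P(Machine 2 | defective) = 0.01200 / 0.16217 = 0.0740.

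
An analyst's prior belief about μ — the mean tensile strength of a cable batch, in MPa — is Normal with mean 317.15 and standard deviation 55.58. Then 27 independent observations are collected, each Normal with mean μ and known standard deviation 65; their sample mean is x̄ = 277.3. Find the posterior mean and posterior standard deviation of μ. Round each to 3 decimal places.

Posterior mean ≈ 279.221; posterior SD ≈ 12.204

With known σ, the Normal prior is conjugate. Weight on the data is w = (n/σ²)/(n/σ² + 1/τ₀²) = 0.00639053/(0.00639053+0.00032372) = 0.95179.
Posterior mean = w·x̄ + (1−w)·μ₀ = 0.95179·277.3 + 0.048213·317.15 = 279.221. Posterior variance = 1/(0.00639053+0.00032372) = 148.937, so SD = 12.204.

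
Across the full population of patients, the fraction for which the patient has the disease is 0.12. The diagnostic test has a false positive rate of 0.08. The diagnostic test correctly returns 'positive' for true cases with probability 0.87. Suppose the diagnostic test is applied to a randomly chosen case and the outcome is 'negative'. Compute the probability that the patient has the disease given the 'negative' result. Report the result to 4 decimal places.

P(H | E) ≈ 0.0189

Write H for 'the patient has the disease'. Prior odds H:¬H = 0.12/0.88 = 0.13636. For the 'negative' outcome, the likelihood ratio is 0.13/0.92 = 0.14130.
Posterior odds = 0.13636 × 0.14130 = 0.019269, so P(H|E) = 0.019269/(1+0.019269) = 0.0189.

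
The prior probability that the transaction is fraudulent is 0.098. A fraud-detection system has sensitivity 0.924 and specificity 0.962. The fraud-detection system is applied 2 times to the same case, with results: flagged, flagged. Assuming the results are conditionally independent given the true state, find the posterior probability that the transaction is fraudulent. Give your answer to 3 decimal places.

Posterior P(H) ≈ 0.985

With H the event that the transaction is fraudulent, the joint likelihood of the observed sequence is P(data|H) = 0.924·0.924 = 0.85378 and P(data|¬H) = 0.038·0.038 = 0.0014440.
Bayes: P(H|data) = 0.098·0.85378 / (0.098·0.85378 + 0.902·0.0014440) = 0.083670/0.084973 = 0.9847.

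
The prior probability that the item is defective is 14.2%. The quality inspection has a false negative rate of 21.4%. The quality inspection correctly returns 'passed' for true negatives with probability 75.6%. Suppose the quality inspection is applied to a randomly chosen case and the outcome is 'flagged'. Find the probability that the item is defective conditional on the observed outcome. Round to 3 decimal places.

P(H | E) ≈ 0.348

Write H for 'the item is defective'. Prior odds H:¬H = 0.142/0.858 = 0.16550. For the 'flagged' outcome, the likelihood ratio is 0.786/0.244 = 3.2213.
Posterior odds = 0.16550 × 3.2213 = 0.53313, so P(H|E) = 0.53313/(1+0.53313) = 0.348.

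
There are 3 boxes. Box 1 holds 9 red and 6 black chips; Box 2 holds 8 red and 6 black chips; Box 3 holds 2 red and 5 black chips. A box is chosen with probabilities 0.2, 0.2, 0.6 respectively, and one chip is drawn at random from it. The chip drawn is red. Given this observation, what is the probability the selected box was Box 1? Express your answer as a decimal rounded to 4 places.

P(red|Box 1) = 0.6; P(red|Box 2) = 0.5714; P(red|Box 3) = 0.2857.
Prior × likelihood for each source: 0.2·0.6=0.1200, 0.2·0.5714=0.1143, 0.6·0.2857=0.1714. Summing gives P(red) = 0.40571.
P(Box 1 | red) = 0.1200 / 0.40571 = 0.2958.

Posterior probability ≈ 0.2958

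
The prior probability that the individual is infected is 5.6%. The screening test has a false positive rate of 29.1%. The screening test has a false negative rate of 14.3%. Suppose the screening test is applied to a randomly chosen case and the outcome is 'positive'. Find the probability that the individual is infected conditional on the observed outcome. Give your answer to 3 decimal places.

P(H | E) ≈ 0.149

Write H for 'the individual is infected'. Prior odds H:¬H = 0.056/0.944 = 0.059322. For the 'positive' outcome, the likelihood ratio is 0.857/0.291 = 2.9450.
Posterior odds = 0.059322 × 2.9450 = 0.17470, so P(H|E) = 0.17470/(1+0.17470) = 0.149.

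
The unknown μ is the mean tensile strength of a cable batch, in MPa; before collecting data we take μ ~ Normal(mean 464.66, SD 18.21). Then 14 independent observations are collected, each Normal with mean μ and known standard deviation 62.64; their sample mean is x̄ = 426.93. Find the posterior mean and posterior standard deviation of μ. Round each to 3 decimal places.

Posterior mean ≈ 444.212; posterior SD ≈ 12.324

With known σ, the Normal prior is conjugate. Weight on the data is w = (n/σ²)/(n/σ² + 1/τ₀²) = 0.00356800/(0.00356800+0.00301564) = 0.54195.
Posterior mean = w·x̄ + (1−w)·μ₀ = 0.54195·426.93 + 0.45805·464.66 = 444.212. Posterior variance = 1/(0.00356800+0.00301564) = 151.892, so SD = 12.324.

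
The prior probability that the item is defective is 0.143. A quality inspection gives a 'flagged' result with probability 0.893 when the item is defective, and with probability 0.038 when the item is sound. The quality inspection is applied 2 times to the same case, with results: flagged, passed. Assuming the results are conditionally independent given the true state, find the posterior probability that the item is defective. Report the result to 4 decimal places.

Let H be the event that the item is defective; start with P(H) = 0.143. P('flagged'|H) = 0.893, P('flagged'|¬H) = 0.038.
Update on result 1 ('flagged'): P(H) ← 0.893·0.1430 / (0.893·0.1430 + 0.038·0.8570) = 0.12770/0.16026 = 0.7968.
Update on result 2 ('passed'): P(H) ← 0.107·0.7968 / (0.107·0.7968 + 0.962·0.2032) = 0.085257/0.28074 = 0.3037.

Posterior P(H) ≈ 0.3037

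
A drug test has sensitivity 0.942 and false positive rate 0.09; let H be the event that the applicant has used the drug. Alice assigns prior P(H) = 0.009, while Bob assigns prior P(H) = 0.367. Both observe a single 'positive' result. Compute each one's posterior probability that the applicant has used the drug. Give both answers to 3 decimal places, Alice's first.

Alice: 0.087; Bob: 0.859

The likelihood ratio for a 'positive' result is 0.942/0.09 = 10.467.
Alice: prior odds 0.009/0.991 = 0.0090817; posterior odds 0.095055; posterior probability 0.087.
Bob: prior odds 0.367/0.633 = 0.57978; posterior odds 6.0684; posterior probability 0.859.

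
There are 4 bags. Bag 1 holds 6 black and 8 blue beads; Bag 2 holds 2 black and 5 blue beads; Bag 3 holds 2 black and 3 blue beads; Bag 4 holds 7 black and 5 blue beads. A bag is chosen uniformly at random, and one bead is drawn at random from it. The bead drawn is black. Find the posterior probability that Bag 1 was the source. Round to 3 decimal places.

P(black|Bag 1) = 0.4286; P(black|Bag 2) = 0.2857; P(black|Bag 3) = 0.4; P(black|Bag 4) = 0.5833.
Prior × likelihood for each source: 0.25·0.4286=0.1071, 0.25·0.2857=0.07143, 0.25·0.4=0.1000, 0.25·0.5833=0.1458. Summing gives P(black) = 0.42440.
P(Bag 1 | black) = 0.1071 / 0.42440 = 0.252.

Posterior probability ≈ 0.252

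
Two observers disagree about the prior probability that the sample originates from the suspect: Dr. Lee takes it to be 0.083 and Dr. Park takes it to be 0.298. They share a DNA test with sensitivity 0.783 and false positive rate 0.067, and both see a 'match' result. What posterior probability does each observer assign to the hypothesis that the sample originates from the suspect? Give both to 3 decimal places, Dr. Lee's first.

Dr. Lee: 0.514; Dr. Park: 0.832

P('+'|H) = 0.783, P('+'|¬H) = 0.067.
Dr. Lee: numerator 0.783·0.083 = 0.064989; evidence = 0.064989+0.067·0.917 = 0.12643; posterior = 0.514.
Dr. Park: numerator 0.783·0.298 = 0.23333; evidence = 0.23333+0.067·0.702 = 0.28037; posterior = 0.832.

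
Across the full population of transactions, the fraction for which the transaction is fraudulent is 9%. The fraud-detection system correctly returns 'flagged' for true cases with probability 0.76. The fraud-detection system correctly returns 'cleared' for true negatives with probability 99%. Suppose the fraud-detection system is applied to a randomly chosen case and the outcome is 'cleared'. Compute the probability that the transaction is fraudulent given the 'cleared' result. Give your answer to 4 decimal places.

Write H for 'the transaction is fraudulent'. Prior odds H:¬H = 0.09/0.91 = 0.098901. For the 'cleared' outcome, the likelihood ratio is 0.24/0.99 = 0.24242.
Posterior odds = 0.098901 × 0.24242 = 0.023976, so P(H|E) = 0.023976/(1+0.023976) = 0.0234.

P(H | E) ≈ 0.0234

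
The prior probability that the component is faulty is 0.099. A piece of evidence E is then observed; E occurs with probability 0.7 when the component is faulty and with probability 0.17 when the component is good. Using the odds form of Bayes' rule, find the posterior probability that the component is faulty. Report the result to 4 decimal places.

Posterior probability ≈ 0.3115

Prior odds = 0.099/(1−0.099) = 0.10988. In log-odds, ln(0.10988) = -2.2084.
Add log likelihood ratio: ln(4.1176) = 1.4153.
Posterior log-odds = -0.79310, so posterior odds = exp(-0.79310) = 0.45244. Converting, P(H|E) = 0.45244/1.4524 = 0.3115.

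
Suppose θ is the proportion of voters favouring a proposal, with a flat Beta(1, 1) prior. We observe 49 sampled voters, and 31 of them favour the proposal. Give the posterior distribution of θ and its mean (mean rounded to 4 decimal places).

Posterior: Beta(32, 19); mean ≈ 0.6275

The binomial likelihood is conjugate to the Beta prior: with 31 successes and 18 failures, the posterior is Beta(1+31, 1+18) = Beta(32, 19).
E[θ | data] = 32/(32+19) = 0.6275.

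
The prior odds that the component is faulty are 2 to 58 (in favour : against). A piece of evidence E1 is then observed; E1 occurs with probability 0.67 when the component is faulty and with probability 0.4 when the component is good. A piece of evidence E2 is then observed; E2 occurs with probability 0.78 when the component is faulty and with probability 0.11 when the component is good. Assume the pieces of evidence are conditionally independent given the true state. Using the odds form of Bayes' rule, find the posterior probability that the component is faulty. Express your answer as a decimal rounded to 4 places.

Prior odds = 2/58 = 0.034483.
Likelihood ratio for E1 = 0.67/0.4 = 1.6750.
Likelihood ratio for E2 = 0.78/0.11 = 7.0909.
Posterior odds = prior odds × LR₁ × LR₂ = 0.40956.
Posterior probability = odds/(1+odds) = 0.40956/1.4096 = 0.2906.

Posterior probability ≈ 0.2906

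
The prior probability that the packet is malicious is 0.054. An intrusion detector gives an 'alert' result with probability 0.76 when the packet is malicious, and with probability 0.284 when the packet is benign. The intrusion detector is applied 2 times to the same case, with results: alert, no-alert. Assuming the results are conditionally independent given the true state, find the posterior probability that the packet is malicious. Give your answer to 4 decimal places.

Let H be the event that the packet is malicious; start with P(H) = 0.054. P('alert'|H) = 0.76, P('alert'|¬H) = 0.284.
Update on result 1 ('alert'): P(H) ← 0.76·0.0540 / (0.76·0.0540 + 0.284·0.9460) = 0.041040/0.30970 = 0.1325.
Update on result 2 ('no-alert'): P(H) ← 0.24·0.1325 / (0.24·0.1325 + 0.716·0.8675) = 0.031803/0.65292 = 0.0487.

Posterior P(H) ≈ 0.0487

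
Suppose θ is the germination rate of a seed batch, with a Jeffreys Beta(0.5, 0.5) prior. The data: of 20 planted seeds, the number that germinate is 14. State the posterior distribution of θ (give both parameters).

The binomial likelihood is conjugate to the Beta prior: with 14 successes and 6 failures, the posterior is Beta(0.5+14, 0.5+6) = Beta(14.5, 6.5).

Posterior: Beta(14.5, 6.5)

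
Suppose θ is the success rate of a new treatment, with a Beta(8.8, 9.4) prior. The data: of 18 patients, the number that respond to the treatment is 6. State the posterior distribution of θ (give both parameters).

Posterior: Beta(14.8, 21.4)

Observing 6 successes and 12 failures updates Beta(8.8, 9.4) by adding the success and failure counts to the two shape parameters: α = 8.8+6 = 14.8, β = 9.4+12 = 21.4.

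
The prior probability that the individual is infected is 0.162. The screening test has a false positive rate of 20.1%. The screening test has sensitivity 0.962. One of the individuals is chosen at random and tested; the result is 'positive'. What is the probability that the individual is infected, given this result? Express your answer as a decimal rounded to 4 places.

P(H | E) ≈ 0.4806

Let H be the event that the individual is infected. P(H) = 0.162, so P(¬H) = 0.838. With E the 'positive' result, P(E|H) = 0.962 and P(E|¬H) = 0.201.
P(E) = 0.962·0.162 + 0.201·0.838 = 0.15584 + 0.16844 = 0.32428.
By Bayes' theorem, P(H|E) = 0.15584 / 0.32428 = 0.4806.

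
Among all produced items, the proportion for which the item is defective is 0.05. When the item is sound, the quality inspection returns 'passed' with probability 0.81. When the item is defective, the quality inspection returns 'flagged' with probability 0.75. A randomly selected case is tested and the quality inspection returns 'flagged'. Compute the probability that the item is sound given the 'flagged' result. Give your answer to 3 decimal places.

P(¬H | E) ≈ 0.828

Write H for 'the item is defective'. Prior odds H:¬H = 0.05/0.95 = 0.052632. For the 'flagged' outcome, the likelihood ratio is 0.75/0.19 = 3.9474.
Posterior odds = 0.052632 × 3.9474 = 0.20776, so P(H|E) = 0.20776/(1+0.20776) = 0.172. Then P(¬H|E) = 1 − 0.172 = 0.828.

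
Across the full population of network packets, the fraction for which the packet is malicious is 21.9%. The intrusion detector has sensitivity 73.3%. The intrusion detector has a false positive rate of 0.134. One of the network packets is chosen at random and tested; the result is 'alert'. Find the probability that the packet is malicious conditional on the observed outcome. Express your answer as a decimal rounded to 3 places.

Write H for 'the packet is malicious'. Prior odds H:¬H = 0.219/0.781 = 0.28041. For the 'alert' outcome, the likelihood ratio is 0.733/0.134 = 5.4701.
Posterior odds = 0.28041 × 5.4701 = 1.5339, so P(H|E) = 1.5339/(1+1.5339) = 0.605.

P(H | E) ≈ 0.605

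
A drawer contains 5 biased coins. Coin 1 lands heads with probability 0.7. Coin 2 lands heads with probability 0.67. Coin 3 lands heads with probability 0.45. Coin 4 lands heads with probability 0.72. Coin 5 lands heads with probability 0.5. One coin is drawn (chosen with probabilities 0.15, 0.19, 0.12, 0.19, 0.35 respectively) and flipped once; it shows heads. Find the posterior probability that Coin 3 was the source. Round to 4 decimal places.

Posterior probability ≈ 0.0903

P(heads|C1) = 0.7; P(heads|C2) = 0.67; P(heads|C3) = 0.45; P(heads|C4) = 0.72; P(heads|C5) = 0.5.
Prior × likelihood for each source: 0.15·0.7=0.1050, 0.19·0.67=0.1273, 0.12·0.45=0.05400, 0.19·0.72=0.1368, 0.35·0.5=0.1750. Summing gives P(heads) = 0.59810.
P(Coin 3 | heads) = 0.05400 / 0.59810 = 0.0903.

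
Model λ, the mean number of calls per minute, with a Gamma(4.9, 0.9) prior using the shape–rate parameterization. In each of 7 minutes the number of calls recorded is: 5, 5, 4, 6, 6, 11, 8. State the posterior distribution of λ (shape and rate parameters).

Posterior: Gamma(shape=49.9, rate=7.9)

The Poisson likelihood adds the total count to the shape and the number of exposure periods to the rate. Here ∑xᵢ = 45 and n = 7, so shape 4.9→49.9 and rate 0.9→7.9.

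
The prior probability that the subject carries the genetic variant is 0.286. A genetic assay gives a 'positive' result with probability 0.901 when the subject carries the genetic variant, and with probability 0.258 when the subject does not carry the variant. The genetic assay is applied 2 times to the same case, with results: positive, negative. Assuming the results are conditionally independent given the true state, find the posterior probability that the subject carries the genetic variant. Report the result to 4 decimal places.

Let H be the event that the subject carries the genetic variant; start with P(H) = 0.286. P('positive'|H) = 0.901, P('positive'|¬H) = 0.258.
Update on result 1 ('positive'): P(H) ← 0.901·0.2860 / (0.901·0.2860 + 0.258·0.7140) = 0.25769/0.44190 = 0.5831.
Update on result 2 ('negative'): P(H) ← 0.099·0.5831 / (0.099·0.5831 + 0.742·0.4169) = 0.057730/0.36704 = 0.1573.

Posterior P(H) ≈ 0.1573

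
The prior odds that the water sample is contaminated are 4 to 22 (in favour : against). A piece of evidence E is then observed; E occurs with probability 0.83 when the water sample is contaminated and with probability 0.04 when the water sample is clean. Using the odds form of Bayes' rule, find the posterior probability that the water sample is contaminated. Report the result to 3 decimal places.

Posterior probability ≈ 0.790

Prior odds = 4/22 = 0.18182. In log-odds, ln(0.18182) = -1.7047.
Add log likelihood ratio: ln(20.750) = 3.0325.
Posterior log-odds = 1.3278, so posterior odds = exp(1.3278) = 3.7727. Converting, P(H|E) = 3.7727/4.7727 = 0.790.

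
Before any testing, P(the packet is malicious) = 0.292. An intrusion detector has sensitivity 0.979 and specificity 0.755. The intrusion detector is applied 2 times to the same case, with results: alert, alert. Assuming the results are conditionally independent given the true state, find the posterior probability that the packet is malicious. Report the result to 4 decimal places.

Posterior P(H) ≈ 0.8682

With H the event that the packet is malicious, the joint likelihood of the observed sequence is P(data|H) = 0.979·0.979 = 0.95844 and P(data|¬H) = 0.245·0.245 = 0.060025.
Bayes: P(H|data) = 0.292·0.95844 / (0.292·0.95844 + 0.708·0.060025) = 0.27986/0.32236 = 0.8682.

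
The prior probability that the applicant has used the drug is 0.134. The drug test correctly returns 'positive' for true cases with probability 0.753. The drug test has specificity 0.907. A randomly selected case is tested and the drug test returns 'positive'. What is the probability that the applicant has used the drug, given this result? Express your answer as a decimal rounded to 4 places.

Write H for 'the applicant has used the drug'. Prior odds H:¬H = 0.134/0.866 = 0.15473. For the 'positive' outcome, the likelihood ratio is 0.753/0.093 = 8.0968.
Posterior odds = 0.15473 × 8.0968 = 1.2528, so P(H|E) = 1.2528/(1+1.2528) = 0.5561.

P(H | E) ≈ 0.5561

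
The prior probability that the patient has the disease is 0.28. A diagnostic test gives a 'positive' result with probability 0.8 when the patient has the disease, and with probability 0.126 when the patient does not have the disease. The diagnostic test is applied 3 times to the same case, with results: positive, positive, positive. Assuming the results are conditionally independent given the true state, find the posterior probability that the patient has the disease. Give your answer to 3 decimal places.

Posterior P(H) ≈ 0.990

Let H be the event that the patient has the disease; start with P(H) = 0.28. P('positive'|H) = 0.8, P('positive'|¬H) = 0.126.
Update on result 1 ('positive'): P(H) ← 0.8·0.2800 / (0.8·0.2800 + 0.126·0.7200) = 0.22400/0.31472 = 0.7117.
Update on result 2 ('positive'): P(H) ← 0.8·0.7117 / (0.8·0.7117 + 0.126·0.2883) = 0.56940/0.60572 = 0.9400.
Update on result 3 ('positive'): P(H) ← 0.8·0.9400 / (0.8·0.9400 + 0.126·0.0600) = 0.75203/0.75959 = 0.9901.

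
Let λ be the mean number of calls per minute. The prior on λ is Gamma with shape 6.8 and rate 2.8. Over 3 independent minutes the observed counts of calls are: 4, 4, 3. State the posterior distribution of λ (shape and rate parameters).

Posterior: Gamma(shape=17.8, rate=5.8)

Total count ∑xᵢ = 11 over n = 3 minutes.
Gamma is conjugate to the Poisson likelihood: posterior is Gamma(shape = 6.8+11 = 17.8, rate = 2.8+3 = 5.8).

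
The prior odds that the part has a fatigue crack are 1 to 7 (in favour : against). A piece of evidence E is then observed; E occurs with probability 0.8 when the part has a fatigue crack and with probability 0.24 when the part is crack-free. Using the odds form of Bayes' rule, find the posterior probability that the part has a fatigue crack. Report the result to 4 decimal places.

Prior odds = 1/7 = 0.14286. In log-odds, ln(0.14286) = -1.9459.
Add log likelihood ratio: ln(3.3333) = 1.2040.
Posterior log-odds = -0.74194, so posterior odds = exp(-0.74194) = 0.47619. Converting, P(H|E) = 0.47619/1.4762 = 0.3226.

Posterior probability ≈ 0.3226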